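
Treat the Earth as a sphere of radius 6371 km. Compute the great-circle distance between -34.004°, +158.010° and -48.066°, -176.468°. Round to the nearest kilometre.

Δλ = -176.468 − 158.010 = -334.478°; wrapped into (−180°, 180°]: 25.522°.
Δφ = -48.066 − -34.004 = -14.062°.
a = sin²(Δφ/2) + cos φ₁ · cos φ₂ · sin²(Δλ/2) = 0.042013.
c = 2·atan2(√a, √(1−a)) = 0.41287 rad → d = 6371·c ≈ 2630.38 km.

2630 km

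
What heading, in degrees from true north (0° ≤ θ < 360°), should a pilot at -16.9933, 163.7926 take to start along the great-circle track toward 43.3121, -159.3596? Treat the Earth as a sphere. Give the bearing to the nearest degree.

28°

Δλ = -159.3596 − 163.7926 = -323.1522°; wrapped into (−180°, 180°]: 36.8478°.
θ = atan2( sin Δλ · cos φ₂ , cos φ₁ · sin φ₂ − sin φ₁ · cos φ₂ · cos Δλ )
  = atan2(0.43635, 0.82620) = 27.841° → normalised to [0°, 360°): 27.841°.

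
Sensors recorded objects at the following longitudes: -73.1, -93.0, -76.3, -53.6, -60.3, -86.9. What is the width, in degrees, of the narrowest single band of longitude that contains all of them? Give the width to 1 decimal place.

Sort the longitudes: -93.0°, -86.9°, -76.3°, -73.1°, -60.3°, -53.6°.
Eastward gaps between consecutive values (wrapping around): 6.1°, 10.6°, 3.2°, 12.8°, 6.7°, 320.6°.
Largest gap = 320.6° ⇒ minimal covering band is its complement: 360° − 320.6° = 39.4°.
Band runs from -93.0° eastward to -53.6°.

39.4°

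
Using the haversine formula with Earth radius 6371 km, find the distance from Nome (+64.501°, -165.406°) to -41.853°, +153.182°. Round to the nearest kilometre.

Δλ = 153.182 − -165.406 = 318.588°; wrapped into (−180°, 180°]: -41.412°.
Δφ = -41.853 − 64.501 = -106.354°.
a = sin²(Δφ/2) + cos φ₁ · cos φ₂ · sin²(Δλ/2) = 0.680872.
c = 2·atan2(√a, √(1−a)) = 1.94093 rad → d = 6371·c ≈ 12365.70 km.

12366 km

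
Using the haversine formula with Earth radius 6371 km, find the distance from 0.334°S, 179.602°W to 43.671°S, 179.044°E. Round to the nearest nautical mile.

2603 nmi

Δλ = 179.044 − -179.602 = 358.646°; wrapped into (−180°, 180°]: -1.354°.
Δφ = -43.671 − -0.334 = -43.337°.
a = sin²(Δφ/2) + cos φ₁ · cos φ₂ · sin²(Δλ/2) = 0.136436.
c = 2·atan2(√a, √(1−a)) = 0.75667 rad → d = 6371·c ≈ 4820.73 km ≈ 2602.99 nmi.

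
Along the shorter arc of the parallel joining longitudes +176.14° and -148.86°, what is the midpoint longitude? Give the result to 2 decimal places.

Signed shortest Δλ from +176.14° to -148.86° is +35.00°.
Midpoint longitude = +176.14° + (+35.00°)/2 = +176.14° + 17.50° = +193.64°.
Normalise into (−180°, 180°]: -166.36°.
(The naïve average (+176.14 + -148.86)/2 = 13.64° is on the wrong side of the globe.)

-166.36°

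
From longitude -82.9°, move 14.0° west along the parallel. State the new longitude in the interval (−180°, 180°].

Start at -82.9°; shift −14.0° → -96.9°.
-96.9° already lies in (−180°, 180°].

-96.9°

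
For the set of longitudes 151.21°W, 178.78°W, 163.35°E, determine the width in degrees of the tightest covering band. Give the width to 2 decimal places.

Sort the longitudes: -178.78°, -151.21°, +163.35°.
Eastward gaps between consecutive values (wrapping around): 27.57°, 314.56°, 17.87°.
Largest gap = 314.56° ⇒ minimal covering band is its complement: 360° − 314.56° = 45.44°.
Band runs from +163.35° eastward to -151.21°, crossing the antimeridian.

45.44°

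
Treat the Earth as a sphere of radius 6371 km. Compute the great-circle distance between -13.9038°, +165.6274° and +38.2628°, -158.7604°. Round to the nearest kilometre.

6884 km

Δλ = -158.7604 − 165.6274 = -324.3878°; wrapped into (−180°, 180°]: 35.6122°.
Δφ = 38.2628 − -13.9038 = 52.1666°.
a = sin²(Δφ/2) + cos φ₁ · cos φ₂ · sin²(Δλ/2) = 0.264588.
c = 2·atan2(√a, √(1−a)) = 1.08057 rad → d = 6371·c ≈ 6884.33 km.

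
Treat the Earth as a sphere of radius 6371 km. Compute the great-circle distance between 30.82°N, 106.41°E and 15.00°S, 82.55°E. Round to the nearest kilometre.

5698 km

Δλ = 82.55 − 106.41 = -23.86°.
Δφ = -15.00 − 30.82 = -45.82°.
a = sin²(Δφ/2) + cos φ₁ · cos φ₂ · sin²(Δλ/2) = 0.186989.
c = 2·atan2(√a, √(1−a)) = 0.89436 rad → d = 6371·c ≈ 5697.94 km.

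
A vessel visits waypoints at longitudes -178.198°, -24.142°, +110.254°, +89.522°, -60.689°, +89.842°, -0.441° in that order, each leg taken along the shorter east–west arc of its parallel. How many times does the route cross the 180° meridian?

0

Leg 1: -178.198° → -24.142°, shortest Δλ = 154.056° (east) — does not cross 180°.
Leg 2: -24.142° → +110.254°, shortest Δλ = 134.396° (east) — does not cross 180°.
Leg 3: +110.254° → +89.522°, shortest Δλ = -20.732° (west) — does not cross 180°.
Leg 4: +89.522° → -60.689°, shortest Δλ = -150.211° (west) — does not cross 180°.
Leg 5: -60.689° → +89.842°, shortest Δλ = 150.531° (east) — does not cross 180°.
Leg 6: +89.842° → -0.441°, shortest Δλ = -90.283° (west) — does not cross 180°.
Total crossings: 0.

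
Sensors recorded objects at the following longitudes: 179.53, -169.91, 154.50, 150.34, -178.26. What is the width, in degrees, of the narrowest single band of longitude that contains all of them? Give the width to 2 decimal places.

39.75°

Sort the longitudes: -178.26°, -169.91°, +150.34°, +154.50°, +179.53°.
Eastward gaps between consecutive values (wrapping around): 8.35°, 320.25°, 4.16°, 25.03°, 2.21°.
Largest gap = 320.25° ⇒ minimal covering band is its complement: 360° − 320.25° = 39.75°.
Band runs from +150.34° eastward to -169.91°, crossing the antimeridian.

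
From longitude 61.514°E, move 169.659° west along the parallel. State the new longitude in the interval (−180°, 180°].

Start at +61.514°; shift −169.659° → -108.145°.
-108.145° already lies in (−180°, 180°].

108.145°W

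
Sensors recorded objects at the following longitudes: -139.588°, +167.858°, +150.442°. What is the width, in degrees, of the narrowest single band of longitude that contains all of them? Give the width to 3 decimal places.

69.970°

Sort the longitudes: -139.588°, +150.442°, +167.858°.
Eastward gaps between consecutive values (wrapping around): 290.030°, 17.416°, 52.554°.
Largest gap = 290.030° ⇒ minimal covering band is its complement: 360° − 290.030° = 69.970°.
Band runs from +150.442° eastward to -139.588°, crossing the antimeridian.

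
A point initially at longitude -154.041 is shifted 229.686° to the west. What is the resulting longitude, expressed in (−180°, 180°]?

Start at -154.041°; shift −229.686° → -383.727°.
-383.727° lies outside (−180°, 180°]; add 360° → -23.727°.

-23.727°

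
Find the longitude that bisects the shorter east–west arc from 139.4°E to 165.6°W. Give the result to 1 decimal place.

166.9°E

Signed shortest Δλ from +139.4° to -165.6° is +55.0°.
Midpoint longitude = +139.4° + (+55.0°)/2 = +139.4° + 27.5° = +166.9°.
(The naïve average (+139.4 + -165.6)/2 = -13.1° is on the wrong side of the globe.)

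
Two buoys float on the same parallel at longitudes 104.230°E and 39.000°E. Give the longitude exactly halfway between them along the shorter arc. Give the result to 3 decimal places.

Signed shortest Δλ from +104.230° to +39.000° is -65.230°.
Midpoint longitude = +104.230° + (-65.230°)/2 = +104.230° − 32.615° = +71.615°.

71.615°E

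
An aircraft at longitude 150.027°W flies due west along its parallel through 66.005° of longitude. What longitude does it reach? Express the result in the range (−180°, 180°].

Start at -150.027°; shift −66.005° → -216.032°.
-216.032° lies outside (−180°, 180°]; add 360° → +143.968°.

143.968°E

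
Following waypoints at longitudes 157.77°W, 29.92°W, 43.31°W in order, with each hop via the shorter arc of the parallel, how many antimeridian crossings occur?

Leg 1: -157.77° → -29.92°, shortest Δλ = 127.85° (east) — does not cross 180°.
Leg 2: -29.92° → -43.31°, shortest Δλ = -13.39° (west) — does not cross 180°.
Total crossings: 0.

0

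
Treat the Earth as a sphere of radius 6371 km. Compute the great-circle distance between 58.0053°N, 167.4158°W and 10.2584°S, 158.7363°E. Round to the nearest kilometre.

Δλ = 158.7363 − -167.4158 = 326.1521°; wrapped into (−180°, 180°]: -33.8479°.
Δφ = -10.2584 − 58.0053 = -68.2637°.
a = sin²(Δφ/2) + cos φ₁ · cos φ₂ · sin²(Δλ/2) = 0.359014.
c = 2·atan2(√a, √(1−a)) = 1.28495 rad → d = 6371·c ≈ 8186.39 km.

8186 km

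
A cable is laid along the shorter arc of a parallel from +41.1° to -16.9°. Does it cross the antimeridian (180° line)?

Signed shortest Δλ = ((-16.9 − 41.1 + 180) mod 360) − 180 = -58.0°.
Going west by 58.0° from +41.1° reaches -16.9° without touching 180°.

No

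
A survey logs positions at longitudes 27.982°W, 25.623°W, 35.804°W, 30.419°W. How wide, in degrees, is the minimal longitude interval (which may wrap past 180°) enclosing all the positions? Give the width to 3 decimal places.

10.181°

Sort the longitudes: -35.804°, -30.419°, -27.982°, -25.623°.
Eastward gaps between consecutive values (wrapping around): 5.385°, 2.437°, 2.359°, 349.819°.
Largest gap = 349.819° ⇒ minimal covering band is its complement: 360° − 349.819° = 10.181°.
Band runs from -35.804° eastward to -25.623°.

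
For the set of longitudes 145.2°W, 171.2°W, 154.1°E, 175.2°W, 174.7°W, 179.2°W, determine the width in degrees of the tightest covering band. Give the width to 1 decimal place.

Sort the longitudes: -179.2°, -175.2°, -174.7°, -171.2°, -145.2°, +154.1°.
Eastward gaps between consecutive values (wrapping around): 4.0°, 0.5°, 3.5°, 26.0°, 299.3°, 26.7°.
Largest gap = 299.3° ⇒ minimal covering band is its complement: 360° − 299.3° = 60.7°.
Band runs from +154.1° eastward to -145.2°, crossing the antimeridian.

60.7°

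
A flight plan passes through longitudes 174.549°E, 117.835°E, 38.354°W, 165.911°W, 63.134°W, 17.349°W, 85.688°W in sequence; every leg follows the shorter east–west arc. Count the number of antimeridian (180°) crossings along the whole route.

Leg 1: +174.549° → +117.835°, shortest Δλ = -56.714° (west) — does not cross 180°.
Leg 2: +117.835° → -38.354°, shortest Δλ = -156.189° (west) — does not cross 180°.
Leg 3: -38.354° → -165.911°, shortest Δλ = -127.557° (west) — does not cross 180°.
Leg 4: -165.911° → -63.134°, shortest Δλ = 102.777° (east) — does not cross 180°.
Leg 5: -63.134° → -17.349°, shortest Δλ = 45.785° (east) — does not cross 180°.
Leg 6: -17.349° → -85.688°, shortest Δλ = -68.339° (west) — does not cross 180°.
Total crossings: 0.

0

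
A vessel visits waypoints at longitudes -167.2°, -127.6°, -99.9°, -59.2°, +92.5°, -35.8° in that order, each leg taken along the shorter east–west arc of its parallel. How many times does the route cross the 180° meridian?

Leg 1: -167.2° → -127.6°, shortest Δλ = 39.6° (east) — does not cross 180°.
Leg 2: -127.6° → -99.9°, shortest Δλ = 27.7° (east) — does not cross 180°.
Leg 3: -99.9° → -59.2°, shortest Δλ = 40.7° (east) — does not cross 180°.
Leg 4: -59.2° → +92.5°, shortest Δλ = 151.7° (east) — does not cross 180°.
Leg 5: +92.5° → -35.8°, shortest Δλ = -128.3° (west) — does not cross 180°.
Total crossings: 0.

0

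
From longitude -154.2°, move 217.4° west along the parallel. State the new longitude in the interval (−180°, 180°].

Start at -154.2°; shift −217.4° → -371.6°.
-371.6° lies outside (−180°, 180°]; add 360° → -11.6°.

-11.6°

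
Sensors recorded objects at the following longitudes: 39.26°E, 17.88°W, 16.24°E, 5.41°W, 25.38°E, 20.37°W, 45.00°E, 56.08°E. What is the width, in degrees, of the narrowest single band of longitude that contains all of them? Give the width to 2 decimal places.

76.45°

Sort the longitudes: -20.37°, -17.88°, -5.41°, +16.24°, +25.38°, +39.26°, +45.00°, +56.08°.
Eastward gaps between consecutive values (wrapping around): 2.49°, 12.47°, 21.65°, 9.14°, 13.88°, 5.74°, 11.08°, 283.55°.
Largest gap = 283.55° ⇒ minimal covering band is its complement: 360° − 283.55° = 76.45°.
Band runs from -20.37° eastward to +56.08°.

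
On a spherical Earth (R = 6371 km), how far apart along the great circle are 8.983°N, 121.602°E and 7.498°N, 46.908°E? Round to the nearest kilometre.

Δλ = 46.908 − 121.602 = -74.694°.
Δφ = 7.498 − 8.983 = -1.485°.
a = sin²(Δφ/2) + cos φ₁ · cos φ₂ · sin²(Δλ/2) = 0.360559.
c = 2·atan2(√a, √(1−a)) = 1.28817 rad → d = 6371·c ≈ 8206.91 km.

8207 km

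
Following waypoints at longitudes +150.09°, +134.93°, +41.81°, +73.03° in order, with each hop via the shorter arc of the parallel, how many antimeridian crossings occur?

Leg 1: +150.09° → +134.93°, shortest Δλ = -15.16° (west) — does not cross 180°.
Leg 2: +134.93° → +41.81°, shortest Δλ = -93.12° (west) — does not cross 180°.
Leg 3: +41.81° → +73.03°, shortest Δλ = 31.22° (east) — does not cross 180°.
Total crossings: 0.

0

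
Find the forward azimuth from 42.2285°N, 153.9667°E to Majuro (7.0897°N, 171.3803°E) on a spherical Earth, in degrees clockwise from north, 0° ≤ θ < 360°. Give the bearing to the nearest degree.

151°

Δλ = 171.3803 − 153.9667 = 17.4136°.
θ = atan2( sin Δλ · cos φ₂ , cos φ₁ · sin φ₂ − sin φ₁ · cos φ₂ · cos Δλ )
  = atan2(0.29698, -0.54499) = 151.413° → normalised to [0°, 360°): 151.413°.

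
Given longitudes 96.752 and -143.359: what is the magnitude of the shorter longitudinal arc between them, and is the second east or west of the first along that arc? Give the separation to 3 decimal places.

119.889° east

Raw difference: -143.359 − 96.752 = -240.111°.
Normalise into (−180°, 180°]: -240.111° + 360° = 119.889°.
Positive ⇒ the second point lies to the east; separation 119.889°.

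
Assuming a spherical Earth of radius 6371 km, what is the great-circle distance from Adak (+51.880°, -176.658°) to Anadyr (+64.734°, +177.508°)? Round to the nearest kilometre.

Δλ = 177.508 − -176.658 = 354.166°; wrapped into (−180°, 180°]: -5.834°.
Δφ = 64.734 − 51.880 = 12.854°.
a = sin²(Δφ/2) + cos φ₁ · cos φ₂ · sin²(Δλ/2) = 0.013212.
c = 2·atan2(√a, √(1−a)) = 0.23040 rad → d = 6371·c ≈ 1467.87 km.

1468 km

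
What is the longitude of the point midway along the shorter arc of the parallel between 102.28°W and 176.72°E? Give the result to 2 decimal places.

Signed shortest Δλ from -102.28° to +176.72° is -81.00°.
Midpoint longitude = -102.28° + (-81.00°)/2 = -102.28° − 40.50° = -142.78°.
(The naïve average (-102.28 + +176.72)/2 = 37.22° is on the wrong side of the globe.)

142.78°W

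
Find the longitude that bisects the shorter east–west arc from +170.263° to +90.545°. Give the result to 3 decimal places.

+130.404°

Signed shortest Δλ from +170.263° to +90.545° is -79.718°.
Midpoint longitude = +170.263° + (-79.718°)/2 = +170.263° − 39.859° = +130.404°.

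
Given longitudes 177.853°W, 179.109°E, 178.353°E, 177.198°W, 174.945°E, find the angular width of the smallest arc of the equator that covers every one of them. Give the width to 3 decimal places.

7.857°

Sort the longitudes: -177.853°, -177.198°, +174.945°, +178.353°, +179.109°.
Eastward gaps between consecutive values (wrapping around): 0.655°, 352.143°, 3.408°, 0.756°, 3.038°.
Largest gap = 352.143° ⇒ minimal covering band is its complement: 360° − 352.143° = 7.857°.
Band runs from +174.945° eastward to -177.198°, crossing the antimeridian.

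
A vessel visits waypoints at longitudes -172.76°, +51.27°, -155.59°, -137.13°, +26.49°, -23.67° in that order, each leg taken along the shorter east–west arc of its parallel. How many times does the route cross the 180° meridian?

Leg 1: -172.76° → +51.27°, shortest Δλ = -135.97° (west) — crosses 180°.
Leg 2: +51.27° → -155.59°, shortest Δλ = 153.14° (east) — crosses 180°.
Leg 3: -155.59° → -137.13°, shortest Δλ = 18.46° (east) — does not cross 180°.
Leg 4: -137.13° → +26.49°, shortest Δλ = 163.62° (east) — does not cross 180°.
Leg 5: +26.49° → -23.67°, shortest Δλ = -50.16° (west) — does not cross 180°.
Total crossings: 2.

2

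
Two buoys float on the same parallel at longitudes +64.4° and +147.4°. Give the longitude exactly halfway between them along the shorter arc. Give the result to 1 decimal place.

+105.9°

Signed shortest Δλ from +64.4° to +147.4° is +83.0°.
Midpoint longitude = +64.4° + (+83.0°)/2 = +64.4° + 41.5° = +105.9°.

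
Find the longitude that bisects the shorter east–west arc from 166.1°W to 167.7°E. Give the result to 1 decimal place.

179.2°W

Signed shortest Δλ from -166.1° to +167.7° is -26.2°.
Midpoint longitude = -166.1° + (-26.2°)/2 = -166.1° − 13.1° = -179.2°.
(The naïve average (-166.1 + +167.7)/2 = 0.8° is on the wrong side of the globe.)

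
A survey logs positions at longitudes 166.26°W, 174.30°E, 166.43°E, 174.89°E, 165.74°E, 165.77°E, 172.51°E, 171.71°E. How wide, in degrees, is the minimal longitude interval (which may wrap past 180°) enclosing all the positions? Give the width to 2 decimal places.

28.00°

Sort the longitudes: -166.26°, +165.74°, +165.77°, +166.43°, +171.71°, +172.51°, +174.30°, +174.89°.
Eastward gaps between consecutive values (wrapping around): 332.00°, 0.03°, 0.66°, 5.28°, 0.80°, 1.79°, 0.59°, 18.85°.
Largest gap = 332.00° ⇒ minimal covering band is its complement: 360° − 332.00° = 28.00°.
Band runs from +165.74° eastward to -166.26°, crossing the antimeridian.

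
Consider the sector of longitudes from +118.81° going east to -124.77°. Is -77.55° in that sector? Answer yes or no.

No

Band width going east from +118.81° to -124.77°: ((-124.77 − 118.81) mod 360) = 116.42°.
Offset of -77.55° east of the west edge: ((-77.55 − 118.81) mod 360) = 163.64°.
163.64° > 116.42° ⇒ outside.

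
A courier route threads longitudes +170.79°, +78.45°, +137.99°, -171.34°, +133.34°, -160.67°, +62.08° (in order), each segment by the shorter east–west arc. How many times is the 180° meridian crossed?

Leg 1: +170.79° → +78.45°, shortest Δλ = -92.34° (west) — does not cross 180°.
Leg 2: +78.45° → +137.99°, shortest Δλ = 59.54° (east) — does not cross 180°.
Leg 3: +137.99° → -171.34°, shortest Δλ = 50.67° (east) — crosses 180°.
Leg 4: -171.34° → +133.34°, shortest Δλ = -55.32° (west) — crosses 180°.
Leg 5: +133.34° → -160.67°, shortest Δλ = 65.99° (east) — crosses 180°.
Leg 6: -160.67° → +62.08°, shortest Δλ = -137.25° (west) — crosses 180°.
Total crossings: 4.

4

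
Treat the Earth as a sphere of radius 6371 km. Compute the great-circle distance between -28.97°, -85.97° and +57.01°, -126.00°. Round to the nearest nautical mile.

Δλ = -126.00 − -85.97 = -40.03°.
Δφ = 57.01 − -28.97 = 85.98°.
a = sin²(Δφ/2) + cos φ₁ · cos φ₂ · sin²(Δλ/2) = 0.520752.
c = 2·atan2(√a, √(1−a)) = 1.61231 rad → d = 6371·c ≈ 10272.04 km ≈ 5546.46 nmi.

5546 nmi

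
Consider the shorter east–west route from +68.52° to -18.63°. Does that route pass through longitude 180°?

No

Signed shortest Δλ = ((-18.63 − 68.52 + 180) mod 360) − 180 = -87.15°.
Going west by 87.15° from +68.52° reaches -18.63° without touching 180°.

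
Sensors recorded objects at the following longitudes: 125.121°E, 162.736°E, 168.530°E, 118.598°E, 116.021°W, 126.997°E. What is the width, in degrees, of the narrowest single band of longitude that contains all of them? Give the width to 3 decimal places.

Sort the longitudes: -116.021°, +118.598°, +125.121°, +126.997°, +162.736°, +168.530°.
Eastward gaps between consecutive values (wrapping around): 234.619°, 6.523°, 1.876°, 35.739°, 5.794°, 75.449°.
Largest gap = 234.619° ⇒ minimal covering band is its complement: 360° − 234.619° = 125.381°.
Band runs from +118.598° eastward to -116.021°, crossing the antimeridian.

125.381°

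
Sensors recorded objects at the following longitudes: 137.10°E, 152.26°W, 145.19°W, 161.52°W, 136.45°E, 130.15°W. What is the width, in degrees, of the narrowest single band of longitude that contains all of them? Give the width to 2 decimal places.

Sort the longitudes: -161.52°, -152.26°, -145.19°, -130.15°, +136.45°, +137.10°.
Eastward gaps between consecutive values (wrapping around): 9.26°, 7.07°, 15.04°, 266.60°, 0.65°, 61.38°.
Largest gap = 266.60° ⇒ minimal covering band is its complement: 360° − 266.60° = 93.40°.
Band runs from +136.45° eastward to -130.15°, crossing the antimeridian.

93.40°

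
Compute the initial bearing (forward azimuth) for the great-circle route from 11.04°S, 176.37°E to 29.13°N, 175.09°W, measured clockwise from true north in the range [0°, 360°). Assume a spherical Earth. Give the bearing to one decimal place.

11.4°

Δλ = -175.09 − 176.37 = -351.46°; wrapped into (−180°, 180°]: 8.54°.
θ = atan2( sin Δλ · cos φ₂ , cos φ₁ · sin φ₂ − sin φ₁ · cos φ₂ · cos Δλ )
  = atan2(0.12972, 0.64320) = 11.402° → normalised to [0°, 360°): 11.402°.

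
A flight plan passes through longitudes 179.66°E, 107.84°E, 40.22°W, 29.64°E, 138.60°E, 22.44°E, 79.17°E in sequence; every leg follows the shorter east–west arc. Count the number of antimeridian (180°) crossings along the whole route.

Leg 1: +179.66° → +107.84°, shortest Δλ = -71.82° (west) — does not cross 180°.
Leg 2: +107.84° → -40.22°, shortest Δλ = -148.06° (west) — does not cross 180°.
Leg 3: -40.22° → +29.64°, shortest Δλ = 69.86° (east) — does not cross 180°.
Leg 4: +29.64° → +138.60°, shortest Δλ = 108.96° (east) — does not cross 180°.
Leg 5: +138.60° → +22.44°, shortest Δλ = -116.16° (west) — does not cross 180°.
Leg 6: +22.44° → +79.17°, shortest Δλ = 56.73° (east) — does not cross 180°.
Total crossings: 0.

0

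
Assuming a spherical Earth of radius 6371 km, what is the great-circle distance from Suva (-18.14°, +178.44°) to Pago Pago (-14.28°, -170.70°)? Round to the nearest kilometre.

1236 km

Δλ = -170.70 − 178.44 = -349.14°; wrapped into (−180°, 180°]: 10.86°.
Δφ = -14.28 − -18.14 = 3.86°.
a = sin²(Δφ/2) + cos φ₁ · cos φ₂ · sin²(Δλ/2) = 0.009381.
c = 2·atan2(√a, √(1−a)) = 0.19402 rad → d = 6371·c ≈ 1236.07 km.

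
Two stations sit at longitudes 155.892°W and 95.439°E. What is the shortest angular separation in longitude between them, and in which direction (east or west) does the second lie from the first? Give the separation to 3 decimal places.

Raw difference: 95.439 − -155.892 = 251.331°.
Normalise into (−180°, 180°]: 251.331° − 360° = -108.669°.
Negative ⇒ the second point lies to the west; separation 108.669°.

108.669° west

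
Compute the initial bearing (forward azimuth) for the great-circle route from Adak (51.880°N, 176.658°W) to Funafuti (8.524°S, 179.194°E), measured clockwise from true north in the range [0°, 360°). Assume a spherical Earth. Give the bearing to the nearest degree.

185°

Δλ = 179.194 − -176.658 = 355.852°; wrapped into (−180°, 180°]: -4.148°.
θ = atan2( sin Δλ · cos φ₂ , cos φ₁ · sin φ₂ − sin φ₁ · cos φ₂ · cos Δλ )
  = atan2(-0.07153, -0.86749) = -175.286° → normalised to [0°, 360°): 184.714°.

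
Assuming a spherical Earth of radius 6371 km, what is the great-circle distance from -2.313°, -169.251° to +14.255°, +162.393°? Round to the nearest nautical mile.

Δλ = 162.393 − -169.251 = 331.644°; wrapped into (−180°, 180°]: -28.356°.
Δφ = 14.255 − -2.313 = 16.568°.
a = sin²(Δφ/2) + cos φ₁ · cos φ₂ · sin²(Δλ/2) = 0.078858.
c = 2·atan2(√a, √(1−a)) = 0.56929 rad → d = 6371·c ≈ 3626.94 km ≈ 1958.39 nmi.

1958 nmi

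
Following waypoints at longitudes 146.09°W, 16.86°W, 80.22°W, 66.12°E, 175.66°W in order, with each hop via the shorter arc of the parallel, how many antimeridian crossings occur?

Leg 1: -146.09° → -16.86°, shortest Δλ = 129.23° (east) — does not cross 180°.
Leg 2: -16.86° → -80.22°, shortest Δλ = -63.36° (west) — does not cross 180°.
Leg 3: -80.22° → +66.12°, shortest Δλ = 146.34° (east) — does not cross 180°.
Leg 4: +66.12° → -175.66°, shortest Δλ = 118.22° (east) — crosses 180°.
Total crossings: 1.

1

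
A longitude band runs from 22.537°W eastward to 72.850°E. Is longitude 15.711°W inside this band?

Yes

Band width going east from -22.537° to +72.850°: ((72.850 − -22.537) mod 360) = 95.387°.
Offset of -15.711° east of the west edge: ((-15.711 − -22.537) mod 360) = 6.826°.
6.826° ≤ 95.387° ⇒ inside.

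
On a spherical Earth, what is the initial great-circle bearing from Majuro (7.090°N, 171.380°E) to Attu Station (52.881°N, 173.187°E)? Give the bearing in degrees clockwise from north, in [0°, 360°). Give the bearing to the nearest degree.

2°

Δλ = 173.187 − 171.380 = 1.807°.
θ = atan2( sin Δλ · cos φ₂ , cos φ₁ · sin φ₂ − sin φ₁ · cos φ₂ · cos Δλ )
  = atan2(0.01903, 0.71684) = 1.521° → normalised to [0°, 360°): 1.521°.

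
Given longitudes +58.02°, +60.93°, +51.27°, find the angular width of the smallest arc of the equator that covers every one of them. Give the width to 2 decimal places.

Sort the longitudes: +51.27°, +58.02°, +60.93°.
Eastward gaps between consecutive values (wrapping around): 6.75°, 2.91°, 350.34°.
Largest gap = 350.34° ⇒ minimal covering band is its complement: 360° − 350.34° = 9.66°.
Band runs from +51.27° eastward to +60.93°.

9.66°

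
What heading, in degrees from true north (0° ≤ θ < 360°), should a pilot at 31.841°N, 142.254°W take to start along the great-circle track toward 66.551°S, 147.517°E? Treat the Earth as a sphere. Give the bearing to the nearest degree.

Δλ = 147.517 − -142.254 = 289.771°; wrapped into (−180°, 180°]: -70.229°.
θ = atan2( sin Δλ · cos φ₂ , cos φ₁ · sin φ₂ − sin φ₁ · cos φ₂ · cos Δλ )
  = atan2(-0.37448, -0.85037) = -156.233° → normalised to [0°, 360°): 203.767°.

204°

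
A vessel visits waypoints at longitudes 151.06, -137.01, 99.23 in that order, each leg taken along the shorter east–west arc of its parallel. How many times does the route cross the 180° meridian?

Leg 1: +151.06° → -137.01°, shortest Δλ = 71.93° (east) — crosses 180°.
Leg 2: -137.01° → +99.23°, shortest Δλ = -123.76° (west) — crosses 180°.
Total crossings: 2.

2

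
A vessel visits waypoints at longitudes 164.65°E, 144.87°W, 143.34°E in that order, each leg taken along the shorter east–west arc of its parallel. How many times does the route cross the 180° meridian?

Leg 1: +164.65° → -144.87°, shortest Δλ = 50.48° (east) — crosses 180°.
Leg 2: -144.87° → +143.34°, shortest Δλ = -71.79° (west) — crosses 180°.
Total crossings: 2.

2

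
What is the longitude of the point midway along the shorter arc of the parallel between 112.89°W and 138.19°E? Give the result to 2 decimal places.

167.35°W

Signed shortest Δλ from -112.89° to +138.19° is -108.92°.
Midpoint longitude = -112.89° + (-108.92°)/2 = -112.89° − 54.46° = -167.35°.
(The naïve average (-112.89 + +138.19)/2 = 12.65° is on the wrong side of the globe.)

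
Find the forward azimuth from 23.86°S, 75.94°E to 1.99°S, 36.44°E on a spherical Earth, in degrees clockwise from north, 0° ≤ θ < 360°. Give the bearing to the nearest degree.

294°

Δλ = 36.44 − 75.94 = -39.50°.
θ = atan2( sin Δλ · cos φ₂ , cos φ₁ · sin φ₂ − sin φ₁ · cos φ₂ · cos Δλ )
  = atan2(-0.63569, 0.28018) = -66.215° → normalised to [0°, 360°): 293.785°.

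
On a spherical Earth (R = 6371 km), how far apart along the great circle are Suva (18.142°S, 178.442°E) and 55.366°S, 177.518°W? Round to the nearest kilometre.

Δλ = -177.518 − 178.442 = -355.960°; wrapped into (−180°, 180°]: 4.040°.
Δφ = -55.366 − -18.142 = -37.224°.
a = sin²(Δφ/2) + cos φ₁ · cos φ₂ · sin²(Δλ/2) = 0.102533.
c = 2·atan2(√a, √(1−a)) = 0.65190 rad → d = 6371·c ≈ 4153.23 km.

4153 km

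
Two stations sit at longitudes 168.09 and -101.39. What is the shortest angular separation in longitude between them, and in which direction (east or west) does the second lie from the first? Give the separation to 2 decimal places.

90.52° east

Raw difference: -101.39 − 168.09 = -269.48°.
Normalise into (−180°, 180°]: -269.48° + 360° = 90.52°.
Positive ⇒ the second point lies to the east; separation 90.52°.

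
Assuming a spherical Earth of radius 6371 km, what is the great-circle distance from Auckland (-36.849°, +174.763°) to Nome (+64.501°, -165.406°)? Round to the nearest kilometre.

11403 km

Δλ = -165.406 − 174.763 = -340.169°; wrapped into (−180°, 180°]: 19.831°.
Δφ = 64.501 − -36.849 = 101.350°.
a = sin²(Δφ/2) + cos φ₁ · cos φ₂ · sin²(Δλ/2) = 0.608616.
c = 2·atan2(√a, √(1−a)) = 1.78977 rad → d = 6371·c ≈ 11402.64 km.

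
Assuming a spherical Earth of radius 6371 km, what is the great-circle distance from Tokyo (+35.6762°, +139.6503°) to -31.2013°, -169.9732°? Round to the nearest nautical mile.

4917 nmi

Δλ = -169.9732 − 139.6503 = -309.6235°; wrapped into (−180°, 180°]: 50.3765°.
Δφ = -31.2013 − 35.6762 = -66.8775°.
a = sin²(Δφ/2) + cos φ₁ · cos φ₂ · sin²(Δλ/2) = 0.429505.
c = 2·atan2(√a, √(1−a)) = 1.42933 rad → d = 6371·c ≈ 9106.29 km ≈ 4917.00 nmi.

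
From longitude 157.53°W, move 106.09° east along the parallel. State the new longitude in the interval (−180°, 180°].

Start at -157.53°; shift +106.09° → -51.44°.
-51.44° already lies in (−180°, 180°].

51.44°W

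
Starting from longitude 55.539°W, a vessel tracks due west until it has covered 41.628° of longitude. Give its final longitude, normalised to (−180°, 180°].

Start at -55.539°; shift −41.628° → -97.167°.
-97.167° already lies in (−180°, 180°].

97.167°W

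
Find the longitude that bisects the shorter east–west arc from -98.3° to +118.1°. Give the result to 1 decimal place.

-170.1°

Signed shortest Δλ from -98.3° to +118.1° is -143.6°.
Midpoint longitude = -98.3° + (-143.6°)/2 = -98.3° − 71.8° = -170.1°.
(The naïve average (-98.3 + +118.1)/2 = 9.9° is on the wrong side of the globe.)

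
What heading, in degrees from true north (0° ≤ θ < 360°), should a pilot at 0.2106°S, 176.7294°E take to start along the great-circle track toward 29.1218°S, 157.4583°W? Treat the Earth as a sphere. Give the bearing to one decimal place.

Δλ = -157.4583 − 176.7294 = -334.1877°; wrapped into (−180°, 180°]: 25.8123°.
θ = atan2( sin Δλ · cos φ₂ , cos φ₁ · sin φ₂ − sin φ₁ · cos φ₂ · cos Δλ )
  = atan2(0.38038, -0.48377) = 141.823° → normalised to [0°, 360°): 141.823°.

141.8°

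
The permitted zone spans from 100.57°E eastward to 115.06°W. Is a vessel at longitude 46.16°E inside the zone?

Band width going east from +100.57° to -115.06°: ((-115.06 − 100.57) mod 360) = 144.37°.
Offset of +46.16° east of the west edge: ((46.16 − 100.57) mod 360) = 305.59°.
305.59° > 144.37° ⇒ outside.

No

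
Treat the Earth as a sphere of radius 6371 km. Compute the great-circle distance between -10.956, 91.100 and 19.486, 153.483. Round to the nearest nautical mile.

Δλ = 153.483 − 91.100 = 62.383°.
Δφ = 19.486 − -10.956 = 30.442°.
a = sin²(Δφ/2) + cos φ₁ · cos φ₂ · sin²(Δλ/2) = 0.317178.
c = 2·atan2(√a, √(1−a)) = 1.19647 rad → d = 6371·c ≈ 7622.72 km ≈ 4115.94 nmi.

4116 nmi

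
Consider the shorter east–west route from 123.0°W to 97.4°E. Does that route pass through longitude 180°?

Yes

Naïve |97.4 − -123.0| = 220.4° > 180°, so the shorter arc goes the other way round — across 180°.
Signed shortest Δλ = ((97.4 − -123.0 + 180) mod 360) − 180 = -139.6°.
Going west by 139.6° from -123.0° passes through 180° before reaching +97.4°.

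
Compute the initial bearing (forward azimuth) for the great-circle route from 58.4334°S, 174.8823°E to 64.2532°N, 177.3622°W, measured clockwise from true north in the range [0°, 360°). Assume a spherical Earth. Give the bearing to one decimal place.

Δλ = -177.3622 − 174.8823 = -352.2445°; wrapped into (−180°, 180°]: 7.7555°.
θ = atan2( sin Δλ · cos φ₂ , cos φ₁ · sin φ₂ − sin φ₁ · cos φ₂ · cos Δλ )
  = atan2(0.05862, 0.83825) = 4.000° → normalised to [0°, 360°): 4.000°.

4.0°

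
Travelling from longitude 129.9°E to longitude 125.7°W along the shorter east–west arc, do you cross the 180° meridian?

Yes

Naïve |-125.7 − 129.9| = 255.6° > 180°, so the shorter arc goes the other way round — across 180°.
Signed shortest Δλ = ((-125.7 − 129.9 + 180) mod 360) − 180 = 104.4°.
Going east by 104.4° from +129.9° passes through 180° before reaching -125.7°.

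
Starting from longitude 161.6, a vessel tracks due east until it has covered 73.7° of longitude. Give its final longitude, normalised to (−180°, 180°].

Start at +161.6°; shift +73.7° → +235.3°.
+235.3° lies outside (−180°, 180°]; subtract 360° → -124.7°.

-124.7°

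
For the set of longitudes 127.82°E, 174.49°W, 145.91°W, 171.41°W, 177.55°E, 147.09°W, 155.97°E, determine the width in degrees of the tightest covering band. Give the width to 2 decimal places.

Sort the longitudes: -174.49°, -171.41°, -147.09°, -145.91°, +127.82°, +155.97°, +177.55°.
Eastward gaps between consecutive values (wrapping around): 3.08°, 24.32°, 1.18°, 273.73°, 28.15°, 21.58°, 7.96°.
Largest gap = 273.73° ⇒ minimal covering band is its complement: 360° − 273.73° = 86.27°.
Band runs from +127.82° eastward to -145.91°, crossing the antimeridian.

86.27°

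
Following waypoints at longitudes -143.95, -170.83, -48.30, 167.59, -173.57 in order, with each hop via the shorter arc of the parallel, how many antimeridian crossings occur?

Leg 1: -143.95° → -170.83°, shortest Δλ = -26.88° (west) — does not cross 180°.
Leg 2: -170.83° → -48.30°, shortest Δλ = 122.53° (east) — does not cross 180°.
Leg 3: -48.30° → +167.59°, shortest Δλ = -144.11° (west) — crosses 180°.
Leg 4: +167.59° → -173.57°, shortest Δλ = 18.84° (east) — crosses 180°.
Total crossings: 2.

2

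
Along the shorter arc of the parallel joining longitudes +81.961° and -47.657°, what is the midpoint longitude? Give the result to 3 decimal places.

+17.152°

Signed shortest Δλ from +81.961° to -47.657° is -129.618°.
Midpoint longitude = +81.961° + (-129.618°)/2 = +81.961° − 64.809° = +17.152°.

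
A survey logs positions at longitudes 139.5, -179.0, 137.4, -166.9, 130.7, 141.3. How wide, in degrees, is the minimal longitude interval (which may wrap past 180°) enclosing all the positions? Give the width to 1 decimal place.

62.4°

Sort the longitudes: -179.0°, -166.9°, +130.7°, +137.4°, +139.5°, +141.3°.
Eastward gaps between consecutive values (wrapping around): 12.1°, 297.6°, 6.7°, 2.1°, 1.8°, 39.7°.
Largest gap = 297.6° ⇒ minimal covering band is its complement: 360° − 297.6° = 62.4°.
Band runs from +130.7° eastward to -166.9°, crossing the antimeridian.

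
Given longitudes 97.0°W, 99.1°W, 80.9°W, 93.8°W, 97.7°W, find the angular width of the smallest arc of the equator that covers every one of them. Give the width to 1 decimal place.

18.2°

Sort the longitudes: -99.1°, -97.7°, -97.0°, -93.8°, -80.9°.
Eastward gaps between consecutive values (wrapping around): 1.4°, 0.7°, 3.2°, 12.9°, 341.8°.
Largest gap = 341.8° ⇒ minimal covering band is its complement: 360° − 341.8° = 18.2°.
Band runs from -99.1° eastward to -80.9°.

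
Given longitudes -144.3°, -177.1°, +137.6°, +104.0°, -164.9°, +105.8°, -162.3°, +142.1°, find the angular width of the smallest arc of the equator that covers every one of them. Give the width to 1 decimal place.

111.7°

Sort the longitudes: -177.1°, -164.9°, -162.3°, -144.3°, +104.0°, +105.8°, +137.6°, +142.1°.
Eastward gaps between consecutive values (wrapping around): 12.2°, 2.6°, 18.0°, 248.3°, 1.8°, 31.8°, 4.5°, 40.8°.
Largest gap = 248.3° ⇒ minimal covering band is its complement: 360° − 248.3° = 111.7°.
Band runs from +104.0° eastward to -144.3°, crossing the antimeridian.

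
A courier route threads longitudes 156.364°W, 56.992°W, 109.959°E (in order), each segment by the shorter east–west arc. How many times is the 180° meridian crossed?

Leg 1: -156.364° → -56.992°, shortest Δλ = 99.372° (east) — does not cross 180°.
Leg 2: -56.992° → +109.959°, shortest Δλ = 166.951° (east) — does not cross 180°.
Total crossings: 0.

0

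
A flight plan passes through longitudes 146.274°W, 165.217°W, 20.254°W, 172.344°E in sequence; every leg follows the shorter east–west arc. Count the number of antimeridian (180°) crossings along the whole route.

Leg 1: -146.274° → -165.217°, shortest Δλ = -18.943° (west) — does not cross 180°.
Leg 2: -165.217° → -20.254°, shortest Δλ = 144.963° (east) — does not cross 180°.
Leg 3: -20.254° → +172.344°, shortest Δλ = -167.402° (west) — crosses 180°.
Total crossings: 1.

1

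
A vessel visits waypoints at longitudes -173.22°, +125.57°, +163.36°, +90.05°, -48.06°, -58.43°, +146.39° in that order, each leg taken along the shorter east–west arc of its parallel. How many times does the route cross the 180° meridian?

2

Leg 1: -173.22° → +125.57°, shortest Δλ = -61.21° (west) — crosses 180°.
Leg 2: +125.57° → +163.36°, shortest Δλ = 37.79° (east) — does not cross 180°.
Leg 3: +163.36° → +90.05°, shortest Δλ = -73.31° (west) — does not cross 180°.
Leg 4: +90.05° → -48.06°, shortest Δλ = -138.11° (west) — does not cross 180°.
Leg 5: -48.06° → -58.43°, shortest Δλ = -10.37° (west) — does not cross 180°.
Leg 6: -58.43° → +146.39°, shortest Δλ = -155.18° (west) — crosses 180°.
Total crossings: 2.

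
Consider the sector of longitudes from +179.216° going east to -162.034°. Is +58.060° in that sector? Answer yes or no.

Band width going east from +179.216° to -162.034°: ((-162.034 − 179.216) mod 360) = 18.750°.
Offset of +58.060° east of the west edge: ((58.060 − 179.216) mod 360) = 238.844°.
238.844° > 18.750° ⇒ outside.

No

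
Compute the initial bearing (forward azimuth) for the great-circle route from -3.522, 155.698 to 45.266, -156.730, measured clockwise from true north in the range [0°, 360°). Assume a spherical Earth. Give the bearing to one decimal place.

Δλ = -156.730 − 155.698 = -312.428°; wrapped into (−180°, 180°]: 47.572°.
θ = atan2( sin Δλ · cos φ₂ , cos φ₁ · sin φ₂ − sin φ₁ · cos φ₂ · cos Δλ )
  = atan2(0.51950, 0.73821) = 35.135° → normalised to [0°, 360°): 35.135°.

35.1°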